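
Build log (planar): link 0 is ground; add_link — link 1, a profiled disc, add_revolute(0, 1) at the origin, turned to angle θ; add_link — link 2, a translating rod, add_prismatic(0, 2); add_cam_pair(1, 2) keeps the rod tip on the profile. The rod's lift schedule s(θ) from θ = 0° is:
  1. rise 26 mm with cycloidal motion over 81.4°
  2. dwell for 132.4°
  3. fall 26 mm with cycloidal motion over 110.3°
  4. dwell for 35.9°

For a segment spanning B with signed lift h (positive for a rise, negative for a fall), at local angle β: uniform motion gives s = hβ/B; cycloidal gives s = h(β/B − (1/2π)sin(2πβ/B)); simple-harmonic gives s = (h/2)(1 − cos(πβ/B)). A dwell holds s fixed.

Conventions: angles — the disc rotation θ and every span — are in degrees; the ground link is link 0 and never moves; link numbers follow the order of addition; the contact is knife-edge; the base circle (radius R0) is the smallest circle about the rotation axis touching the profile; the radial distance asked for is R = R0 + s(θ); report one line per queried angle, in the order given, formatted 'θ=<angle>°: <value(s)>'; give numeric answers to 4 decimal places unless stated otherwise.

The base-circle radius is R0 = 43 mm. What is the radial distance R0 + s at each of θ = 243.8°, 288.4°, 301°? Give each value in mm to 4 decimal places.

seg 1 [0°–81.4°] cycloidal, h=26: full span → s += 26 → s = 26.0000
seg 2 [81.4°–213.8°] dwell: s stays 26.0000
seg 3 [213.8°–324.1°] cycloidal, h=-26: θ=243.8° here. β=30, B=110.3. -26·(0.2720 − sin(2π·0.2720)/(2π)) = -2.9730 → s = 23.0270
seg 3 [213.8°–324.1°] cycloidal, h=-26: θ=288.4° here. β=74.6, B=110.3. -26·(0.6763 − sin(2π·0.6763)/(2π)) = -21.2874 → s = 4.7126
seg 3 [213.8°–324.1°] cycloidal, h=-26: θ=301° here. β=87.2, B=110.3. -26·(0.7906 − sin(2π·0.7906)/(2π)) = -24.5592 → s = 1.4408
θ=243.8°: R = R0 + s = 43 + 23.0270 = 66.0270
θ=288.4°: R = R0 + s = 43 + 4.7126 = 47.7126
θ=301°: R = R0 + s = 43 + 1.4408 = 44.4408

θ=243.8°: 66.0270
θ=288.4°: 47.7126
θ=301°: 44.4408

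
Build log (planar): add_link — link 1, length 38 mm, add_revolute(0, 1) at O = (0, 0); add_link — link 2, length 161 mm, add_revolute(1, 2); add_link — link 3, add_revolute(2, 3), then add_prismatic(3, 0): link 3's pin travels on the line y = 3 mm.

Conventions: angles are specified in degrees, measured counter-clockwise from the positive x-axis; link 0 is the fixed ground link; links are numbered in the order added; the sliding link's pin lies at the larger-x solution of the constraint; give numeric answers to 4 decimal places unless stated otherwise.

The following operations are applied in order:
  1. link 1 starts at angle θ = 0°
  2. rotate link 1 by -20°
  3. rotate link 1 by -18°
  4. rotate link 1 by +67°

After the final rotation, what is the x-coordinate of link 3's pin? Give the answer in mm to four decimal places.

geometry: r = 38 mm, L = 161 mm, e = 3 mm; θ starts at 0°
rotate link 1 by -20°: θ ← 0° -20° = -20°
rotate link 1 by -18°: θ ← -20° -18° = -38°
rotate link 1 by +67°: θ ← -38° +67° = 29°
crank pin P = (r cos θ, r sin θ) = (33.235549, 18.422766)
h = r sin θ − e = 18.422766 − 3 = 15.422766
x = r cos θ + √(L² − h²) = 33.235549 + 160.259597 = 193.495145

193.4951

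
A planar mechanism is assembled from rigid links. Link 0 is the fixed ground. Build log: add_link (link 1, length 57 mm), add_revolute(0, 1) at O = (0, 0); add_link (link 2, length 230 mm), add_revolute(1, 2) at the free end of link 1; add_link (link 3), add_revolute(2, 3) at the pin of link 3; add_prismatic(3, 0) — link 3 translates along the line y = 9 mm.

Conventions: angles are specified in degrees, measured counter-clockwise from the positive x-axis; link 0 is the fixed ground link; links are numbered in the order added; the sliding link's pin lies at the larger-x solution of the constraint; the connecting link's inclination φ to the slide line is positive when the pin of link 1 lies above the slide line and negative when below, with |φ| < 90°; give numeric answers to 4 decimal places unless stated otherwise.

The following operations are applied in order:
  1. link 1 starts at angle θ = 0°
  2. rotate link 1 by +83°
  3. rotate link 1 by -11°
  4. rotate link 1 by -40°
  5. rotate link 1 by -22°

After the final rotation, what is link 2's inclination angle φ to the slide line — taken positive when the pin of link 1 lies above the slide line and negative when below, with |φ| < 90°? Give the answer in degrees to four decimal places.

geometry: r = 57 mm, L = 230 mm, e = 9 mm; θ starts at 0°
rotate link 1 by +83°: θ ← 0° +83° = 83°
rotate link 1 by -11°: θ ← 83° -11° = 72°
rotate link 1 by -40°: θ ← 72° -40° = 32°
rotate link 1 by -22°: θ ← 32° -22° = 10°
h = r sin θ − e = 9.897946 − 9 = 0.897946
sin φ = h / L = 0.897946 / 230 = 0.00390411
φ = arcsin(0.00390411) = 0.223690°

0.2237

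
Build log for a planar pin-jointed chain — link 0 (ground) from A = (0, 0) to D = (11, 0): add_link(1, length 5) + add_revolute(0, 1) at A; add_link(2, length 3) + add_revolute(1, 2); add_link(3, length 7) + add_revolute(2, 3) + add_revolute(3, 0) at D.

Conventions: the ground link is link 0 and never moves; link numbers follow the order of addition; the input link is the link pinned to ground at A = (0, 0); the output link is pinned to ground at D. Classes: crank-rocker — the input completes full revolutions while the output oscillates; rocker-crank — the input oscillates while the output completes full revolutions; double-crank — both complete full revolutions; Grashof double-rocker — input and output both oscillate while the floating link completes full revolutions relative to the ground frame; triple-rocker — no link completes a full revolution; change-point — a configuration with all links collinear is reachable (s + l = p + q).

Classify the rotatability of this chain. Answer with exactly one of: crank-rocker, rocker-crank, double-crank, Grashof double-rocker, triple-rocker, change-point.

lengths: ground=11, input=5, coupler=3, output=7
sorted: s=3 (shortest), l=11 (longest), p+q=12
s + l = 14 vs p + q = 12
s + l > p + q → non-Grashof → no link fully rotates → triple-rocker

triple-rocker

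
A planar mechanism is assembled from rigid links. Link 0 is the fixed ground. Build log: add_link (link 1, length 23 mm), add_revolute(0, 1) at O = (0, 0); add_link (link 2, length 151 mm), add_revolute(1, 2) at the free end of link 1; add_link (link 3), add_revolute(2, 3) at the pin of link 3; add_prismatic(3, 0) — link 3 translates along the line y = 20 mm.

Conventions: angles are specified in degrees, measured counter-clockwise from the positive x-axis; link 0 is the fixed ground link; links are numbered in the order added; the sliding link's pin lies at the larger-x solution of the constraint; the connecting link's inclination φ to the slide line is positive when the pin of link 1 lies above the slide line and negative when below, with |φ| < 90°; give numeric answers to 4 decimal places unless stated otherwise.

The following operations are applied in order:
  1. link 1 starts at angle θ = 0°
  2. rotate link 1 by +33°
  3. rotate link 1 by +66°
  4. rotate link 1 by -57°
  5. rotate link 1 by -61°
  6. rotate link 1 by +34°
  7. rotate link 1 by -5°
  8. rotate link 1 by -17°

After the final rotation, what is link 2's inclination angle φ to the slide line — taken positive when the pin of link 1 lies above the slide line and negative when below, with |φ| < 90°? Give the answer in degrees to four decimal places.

geometry: r = 23 mm, L = 151 mm, e = 20 mm; θ starts at 0°
rotate link 1 by +33°: θ ← 0° +33° = 33°
rotate link 1 by +66°: θ ← 33° +66° = 99°
rotate link 1 by -57°: θ ← 99° -57° = 42°
rotate link 1 by -61°: θ ← 42° -61° = -19°
rotate link 1 by +34°: θ ← -19° +34° = 15°
rotate link 1 by -5°: θ ← 15° -5° = 10°
rotate link 1 by -17°: θ ← 10° -17° = -7°
h = r sin θ − e = -2.802995 − 20 = -22.802995
sin φ = h / L = -22.802995 / 151 = -0.15101321
φ = arcsin(-0.15101321) = -8.685648°

-8.6856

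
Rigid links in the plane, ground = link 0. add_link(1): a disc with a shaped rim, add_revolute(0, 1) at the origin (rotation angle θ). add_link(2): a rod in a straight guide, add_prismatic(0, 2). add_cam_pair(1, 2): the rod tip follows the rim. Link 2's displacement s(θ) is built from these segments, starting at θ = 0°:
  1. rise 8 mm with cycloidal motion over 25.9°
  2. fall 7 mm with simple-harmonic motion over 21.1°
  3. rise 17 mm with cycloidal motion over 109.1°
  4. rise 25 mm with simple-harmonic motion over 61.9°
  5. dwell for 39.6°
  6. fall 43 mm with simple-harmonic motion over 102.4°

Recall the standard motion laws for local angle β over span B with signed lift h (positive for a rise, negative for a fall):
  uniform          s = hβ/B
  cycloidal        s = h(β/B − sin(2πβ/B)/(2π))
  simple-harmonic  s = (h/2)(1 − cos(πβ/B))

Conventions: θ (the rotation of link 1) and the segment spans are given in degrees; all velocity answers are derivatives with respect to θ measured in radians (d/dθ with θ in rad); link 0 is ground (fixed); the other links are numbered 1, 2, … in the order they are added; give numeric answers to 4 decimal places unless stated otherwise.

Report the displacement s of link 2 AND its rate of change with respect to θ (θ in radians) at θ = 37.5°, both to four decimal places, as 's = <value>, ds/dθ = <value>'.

segment 1 (0° to 25.9°, cycloidal, h = 8) is passed completely: s = 0.0000 + (8) = 8.0000
θ = 37.5° falls in segment 2 (25.9° to 47°, simple-harmonic, h = -7): β = 37.5 − 25.9 = 11.6°, B = 21.1°; Δs = -7/2·(1 − cos(π·0.5498)) = -4.0449; s = 8.0000 − 4.0449 = 3.9551
velocity in seg [25.9°–47°] (simple-harmonic), θ in radians: β = 11.6° = 0.2025 rad, B = 21.1° = 0.3683 rad; ds/dθ = (πh/(2B)) sin(πβ/B) = (π·(-7)/(2·0.3683)) sin(π·0.5498) = -29.493690 mm/rad

s = 3.9551, ds/dθ = -29.4937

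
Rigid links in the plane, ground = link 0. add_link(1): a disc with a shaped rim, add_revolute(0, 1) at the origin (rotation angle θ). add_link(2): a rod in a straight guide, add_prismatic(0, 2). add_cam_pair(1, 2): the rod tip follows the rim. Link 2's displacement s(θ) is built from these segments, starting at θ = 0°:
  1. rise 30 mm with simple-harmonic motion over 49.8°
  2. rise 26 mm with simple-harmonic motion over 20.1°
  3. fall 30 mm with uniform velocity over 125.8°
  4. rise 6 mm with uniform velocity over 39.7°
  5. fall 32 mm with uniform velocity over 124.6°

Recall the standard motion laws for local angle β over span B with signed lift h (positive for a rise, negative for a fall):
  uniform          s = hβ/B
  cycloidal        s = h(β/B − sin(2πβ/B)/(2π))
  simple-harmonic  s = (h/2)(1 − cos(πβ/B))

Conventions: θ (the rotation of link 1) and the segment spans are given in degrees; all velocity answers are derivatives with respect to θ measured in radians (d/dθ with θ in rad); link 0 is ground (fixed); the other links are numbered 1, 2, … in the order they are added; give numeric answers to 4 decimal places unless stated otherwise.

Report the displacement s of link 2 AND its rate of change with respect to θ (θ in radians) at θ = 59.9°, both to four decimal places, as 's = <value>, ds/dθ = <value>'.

segment 1 (0° to 49.8°, simple-harmonic, h = 30) is passed completely: s = 0.0000 + (30) = 30.0000
θ = 59.9° falls in segment 2 (49.8° to 69.9°, simple-harmonic, h = 26): β = 59.9 − 49.8 = 10.1°, B = 20.1°; Δs = 26/2·(1 − cos(π·0.5025)) = 13.1016; s = 30.0000 + 13.1016 = 43.1016
velocity in seg [49.8°–69.9°] (simple-harmonic), θ in radians: β = 10.1° = 0.1763 rad, B = 20.1° = 0.3508 rad; ds/dθ = (πh/(2B)) sin(πβ/B) = (π·26/(2·0.3508)) sin(π·0.5025) = 116.414355 mm/rad

s = 43.1016, ds/dθ = 116.4144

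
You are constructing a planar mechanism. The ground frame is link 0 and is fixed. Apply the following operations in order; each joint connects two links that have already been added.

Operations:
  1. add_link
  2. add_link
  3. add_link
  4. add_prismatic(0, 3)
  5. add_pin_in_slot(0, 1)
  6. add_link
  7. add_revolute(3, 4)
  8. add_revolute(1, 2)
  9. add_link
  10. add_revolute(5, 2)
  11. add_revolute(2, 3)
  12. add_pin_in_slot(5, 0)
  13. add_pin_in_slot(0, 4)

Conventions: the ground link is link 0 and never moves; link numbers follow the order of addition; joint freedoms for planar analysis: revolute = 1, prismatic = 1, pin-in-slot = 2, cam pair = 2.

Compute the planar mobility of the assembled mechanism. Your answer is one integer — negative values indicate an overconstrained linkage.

link 0 = ground. State L|J1|J2 = 1|0|0
+link1  2|0|0
+link2  3|0|0
+link3  4|0|0
P(0,3) f=1→J1  4|1|0
PS(0,1) f=2→J2  4|1|1
+link4  5|1|1
R(3,4) f=1→J1  5|2|1
R(1,2) f=1→J1  5|3|1
+link5  6|3|1
R(5,2) f=1→J1  6|4|1
R(2,3) f=1→J1  6|5|1
PS(5,0) f=2→J2  6|5|2
PS(0,4) f=2→J2  6|5|3
M = 3(6−1)−2·5−3 = 15−10−3 = 2

M = 2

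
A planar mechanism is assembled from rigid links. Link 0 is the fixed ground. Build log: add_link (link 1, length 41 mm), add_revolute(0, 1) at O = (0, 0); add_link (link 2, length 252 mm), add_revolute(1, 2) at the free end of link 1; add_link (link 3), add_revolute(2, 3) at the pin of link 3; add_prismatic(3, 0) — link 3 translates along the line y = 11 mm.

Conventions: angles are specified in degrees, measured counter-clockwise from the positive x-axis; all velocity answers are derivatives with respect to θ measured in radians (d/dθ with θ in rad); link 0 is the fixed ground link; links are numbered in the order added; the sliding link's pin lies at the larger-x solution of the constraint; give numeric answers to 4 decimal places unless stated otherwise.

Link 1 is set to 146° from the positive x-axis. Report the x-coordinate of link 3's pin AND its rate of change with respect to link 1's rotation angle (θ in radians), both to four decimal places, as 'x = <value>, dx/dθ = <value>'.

geometry: r = 41 mm, L = 252 mm, e = 11 mm
crank pin P = (r cos θ, r sin θ) = (-33.990540, 22.926909)
h = r sin θ − e = 22.926909 − 11 = 11.926909
x = r cos θ + √(L² − h²) = -33.990540 + 251.717597 = 217.727057
dx/dθ = −r sin θ − h·r cos θ/√(L² − h²) (θ in radians; h = 11.926909) = -21.316366

x = 217.7271, dx/dθ = -21.3164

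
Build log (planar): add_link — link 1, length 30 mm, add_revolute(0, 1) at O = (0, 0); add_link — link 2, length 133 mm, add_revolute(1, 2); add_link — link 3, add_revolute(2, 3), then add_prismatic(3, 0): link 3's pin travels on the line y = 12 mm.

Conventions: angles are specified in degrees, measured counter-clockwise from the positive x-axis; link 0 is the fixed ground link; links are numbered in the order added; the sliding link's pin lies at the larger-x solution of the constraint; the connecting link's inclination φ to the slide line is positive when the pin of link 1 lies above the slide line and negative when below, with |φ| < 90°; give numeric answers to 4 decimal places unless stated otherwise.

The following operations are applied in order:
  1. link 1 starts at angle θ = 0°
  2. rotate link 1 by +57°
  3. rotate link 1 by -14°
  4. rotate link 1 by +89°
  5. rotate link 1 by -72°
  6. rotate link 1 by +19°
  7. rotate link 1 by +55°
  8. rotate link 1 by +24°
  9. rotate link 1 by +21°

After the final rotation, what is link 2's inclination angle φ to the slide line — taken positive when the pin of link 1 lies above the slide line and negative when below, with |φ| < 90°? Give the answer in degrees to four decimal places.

geometry: r = 30 mm, L = 133 mm, e = 12 mm; θ starts at 0°
rotate link 1 by +57°: θ ← 0° +57° = 57°
rotate link 1 by -14°: θ ← 57° -14° = 43°
rotate link 1 by +89°: θ ← 43° +89° = 132°
rotate link 1 by -72°: θ ← 132° -72° = 60°
rotate link 1 by +19°: θ ← 60° +19° = 79°
rotate link 1 by +55°: θ ← 79° +55° = 134°
rotate link 1 by +24°: θ ← 134° +24° = 158°
rotate link 1 by +21°: θ ← 158° +21° = 179°
h = r sin θ − e = 0.523572 − 12 = -11.476428
sin φ = h / L = -11.476428 / 133 = -0.08628893
φ = arcsin(-0.08628893) = -4.950148°

-4.9501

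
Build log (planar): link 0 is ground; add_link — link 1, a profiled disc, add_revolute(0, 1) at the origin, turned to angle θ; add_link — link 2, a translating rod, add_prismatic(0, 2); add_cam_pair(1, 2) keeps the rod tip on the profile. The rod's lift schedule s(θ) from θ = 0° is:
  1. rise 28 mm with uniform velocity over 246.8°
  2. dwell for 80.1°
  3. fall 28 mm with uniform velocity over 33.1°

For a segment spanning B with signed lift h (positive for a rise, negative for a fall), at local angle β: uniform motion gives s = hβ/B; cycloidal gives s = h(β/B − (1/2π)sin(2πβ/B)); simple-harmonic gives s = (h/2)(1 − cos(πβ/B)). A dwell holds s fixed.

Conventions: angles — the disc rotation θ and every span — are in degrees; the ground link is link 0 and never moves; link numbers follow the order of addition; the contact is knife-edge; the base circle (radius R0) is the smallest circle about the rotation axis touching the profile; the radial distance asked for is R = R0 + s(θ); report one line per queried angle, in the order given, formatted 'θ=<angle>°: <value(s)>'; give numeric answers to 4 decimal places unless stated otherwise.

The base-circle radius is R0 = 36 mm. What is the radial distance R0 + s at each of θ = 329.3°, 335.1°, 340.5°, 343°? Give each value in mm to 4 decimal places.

seg 1 [0°–246.8°] uniform, h=28: full span → s += 28 → s = 28.0000
seg 2 [246.8°–326.9°] dwell: s stays 28.0000
seg 3 [326.9°–360°] uniform, h=-28: θ=329.3° here. β=2.4, B=33.1. -28·2.4/33.1 = -2.0302 → s = 25.9698
seg 3 [326.9°–360°] uniform, h=-28: θ=335.1° here. β=8.2, B=33.1. -28·8.2/33.1 = -6.9366 → s = 21.0634
seg 3 [326.9°–360°] uniform, h=-28: θ=340.5° here. β=13.6, B=33.1. -28·13.6/33.1 = -11.5045 → s = 16.4955
seg 3 [326.9°–360°] uniform, h=-28: θ=343° here. β=16.1, B=33.1. -28·16.1/33.1 = -13.6193 → s = 14.3807
θ=329.3°: R = R0 + s = 36 + 25.9698 = 61.9698
θ=335.1°: R = R0 + s = 36 + 21.0634 = 57.0634
θ=340.5°: R = R0 + s = 36 + 16.4955 = 52.4955
θ=343°: R = R0 + s = 36 + 14.3807 = 50.3807

θ=329.3°: 61.9698
θ=335.1°: 57.0634
θ=340.5°: 52.4955
θ=343°: 50.3807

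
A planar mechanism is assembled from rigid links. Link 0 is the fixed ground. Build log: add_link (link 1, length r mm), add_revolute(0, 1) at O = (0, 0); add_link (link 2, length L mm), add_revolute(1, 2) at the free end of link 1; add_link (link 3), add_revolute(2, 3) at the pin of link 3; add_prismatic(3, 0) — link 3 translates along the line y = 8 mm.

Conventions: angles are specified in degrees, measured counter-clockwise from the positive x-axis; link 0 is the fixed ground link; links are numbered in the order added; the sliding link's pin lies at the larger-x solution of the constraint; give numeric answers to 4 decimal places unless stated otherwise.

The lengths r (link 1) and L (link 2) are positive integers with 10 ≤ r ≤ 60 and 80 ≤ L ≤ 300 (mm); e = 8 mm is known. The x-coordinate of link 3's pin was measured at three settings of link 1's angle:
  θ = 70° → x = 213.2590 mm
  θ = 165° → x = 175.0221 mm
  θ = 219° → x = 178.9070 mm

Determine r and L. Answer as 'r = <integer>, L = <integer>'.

constraint per measurement: (x − r cos θ)² + (r sin θ − e)² = L²
subtracting the θ₁ and θ₂ equations cancels the r² and L² terms:
r = (x₁² − x₂²) / (2[(x₁cos θ₁ + e sin θ₁) − (x₂cos θ₂ + e sin θ₂)]) = 30.0000 → r = 30
L² = (x₁ − r cos θ₁)² + (r sin θ₁ − e)² = 41616.0162 → L = 204.0000 → L = 204
check at θ₃=219°: x = 178.9070 (printed 178.9070) ✓

r = 30, L = 204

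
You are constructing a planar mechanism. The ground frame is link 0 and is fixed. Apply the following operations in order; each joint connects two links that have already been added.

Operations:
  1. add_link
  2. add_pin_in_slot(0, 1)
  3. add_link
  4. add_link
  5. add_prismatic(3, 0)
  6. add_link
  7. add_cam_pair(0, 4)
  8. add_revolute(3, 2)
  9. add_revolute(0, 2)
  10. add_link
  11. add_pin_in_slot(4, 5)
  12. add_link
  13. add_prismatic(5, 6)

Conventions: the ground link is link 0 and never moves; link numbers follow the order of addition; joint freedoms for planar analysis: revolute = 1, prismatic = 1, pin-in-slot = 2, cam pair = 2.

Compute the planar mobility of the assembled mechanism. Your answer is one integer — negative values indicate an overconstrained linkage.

link 0 = ground. State L|J1|J2 = 1|0|0
+link1  2|0|0
PS(0,1) f=2→J2  2|0|1
+link2  3|0|1
+link3  4|0|1
P(3,0) f=1→J1  4|1|1
+link4  5|1|1
C(0,4) f=2→J2  5|1|2
R(3,2) f=1→J1  5|2|2
R(0,2) f=1→J1  5|3|2
+link5  6|3|2
PS(4,5) f=2→J2  6|3|3
+link6  7|3|3
P(5,6) f=1→J1  7|4|3
M = 3(7−1)−2·4−3 = 18−8−3 = 7

M = 7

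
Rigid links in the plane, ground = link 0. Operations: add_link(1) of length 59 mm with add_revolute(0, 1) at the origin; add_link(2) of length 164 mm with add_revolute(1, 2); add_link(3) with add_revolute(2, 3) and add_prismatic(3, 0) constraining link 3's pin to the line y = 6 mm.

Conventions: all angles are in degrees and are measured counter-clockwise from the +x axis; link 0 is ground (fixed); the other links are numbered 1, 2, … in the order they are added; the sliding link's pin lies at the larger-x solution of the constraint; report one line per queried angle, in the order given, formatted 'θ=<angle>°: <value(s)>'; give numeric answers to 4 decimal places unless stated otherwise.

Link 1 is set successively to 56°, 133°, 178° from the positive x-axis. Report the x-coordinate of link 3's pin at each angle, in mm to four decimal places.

geometry: r = 59 mm, L = 164 mm, e = 6 mm
θ=56°: crank pin P = (r cos θ, r sin θ) = (32.992381, 48.913217)
θ=56°: h = r sin θ − e = 48.913217 − 6 = 42.913217
θ=56°: x = r cos θ + √(L² − h²) = 32.992381 + 158.285994 = 191.278375
θ=133°: crank pin P = (r cos θ, r sin θ) = (-40.237903, 43.149868)
θ=133°: h = r sin θ − e = 43.149868 − 6 = 37.149868
θ=133°: x = r cos θ + √(L² − h²) = -40.237903 + 159.736931 = 119.499028
θ=178°: crank pin P = (r cos θ, r sin θ) = (-58.964059, 2.059070)
θ=178°: h = r sin θ − e = 2.059070 − 6 = -3.940930
θ=178°: x = r cos θ + √(L² − h²) = -58.964059 + 163.952643 = 104.988584

θ=56°: 191.2784
θ=133°: 119.4990
θ=178°: 104.9886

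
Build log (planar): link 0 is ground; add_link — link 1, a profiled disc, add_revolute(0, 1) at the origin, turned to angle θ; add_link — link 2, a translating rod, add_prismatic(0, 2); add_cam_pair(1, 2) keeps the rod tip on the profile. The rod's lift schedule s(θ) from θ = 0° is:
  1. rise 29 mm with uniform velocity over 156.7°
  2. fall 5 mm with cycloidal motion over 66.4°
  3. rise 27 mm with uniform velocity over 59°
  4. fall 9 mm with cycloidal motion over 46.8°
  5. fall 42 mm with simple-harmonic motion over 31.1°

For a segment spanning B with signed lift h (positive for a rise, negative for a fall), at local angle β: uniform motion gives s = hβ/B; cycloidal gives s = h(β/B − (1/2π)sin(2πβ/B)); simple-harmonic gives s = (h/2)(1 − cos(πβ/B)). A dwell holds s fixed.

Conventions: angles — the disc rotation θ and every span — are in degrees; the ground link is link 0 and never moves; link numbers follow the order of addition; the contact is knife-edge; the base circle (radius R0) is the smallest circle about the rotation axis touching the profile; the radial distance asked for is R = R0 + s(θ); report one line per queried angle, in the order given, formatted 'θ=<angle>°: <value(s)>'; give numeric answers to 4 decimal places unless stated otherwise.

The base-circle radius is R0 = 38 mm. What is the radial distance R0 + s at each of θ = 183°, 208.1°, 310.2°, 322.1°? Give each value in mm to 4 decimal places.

seg 1 [0°–156.7°] uniform, h=29: full span → s += 29 → s = 29.0000
seg 2 [156.7°–223.1°] cycloidal, h=-5: θ=183° here. β=26.3, B=66.4. -5·(0.3961 − sin(2π·0.3961)/(2π)) = -1.4970 → s = 27.5030
seg 2 [156.7°–223.1°] cycloidal, h=-5: θ=208.1° here. β=51.4, B=66.4. -5·(0.7741 − sin(2π·0.7741)/(2π)) = -4.6572 → s = 24.3428
seg 2 [156.7°–223.1°] cycloidal, h=-5: full span → s += -5 → s = 24.0000
seg 3 [223.1°–282.1°] uniform, h=27: full span → s += 27 → s = 51.0000
seg 4 [282.1°–328.9°] cycloidal, h=-9: θ=310.2° here. β=28.1, B=46.8. -9·(0.6004 − sin(2π·0.6004)/(2π)) = -6.2489 → s = 44.7511
seg 4 [282.1°–328.9°] cycloidal, h=-9: θ=322.1° here. β=40, B=46.8. -9·(0.8547 − sin(2π·0.8547)/(2π)) = -8.8258 → s = 42.1742
θ=183°: R = R0 + s = 38 + 27.5030 = 65.5030
θ=208.1°: R = R0 + s = 38 + 24.3428 = 62.3428
θ=310.2°: R = R0 + s = 38 + 44.7511 = 82.7511
θ=322.1°: R = R0 + s = 38 + 42.1742 = 80.1742

θ=183°: 65.5030
θ=208.1°: 62.3428
θ=310.2°: 82.7511
θ=322.1°: 80.1742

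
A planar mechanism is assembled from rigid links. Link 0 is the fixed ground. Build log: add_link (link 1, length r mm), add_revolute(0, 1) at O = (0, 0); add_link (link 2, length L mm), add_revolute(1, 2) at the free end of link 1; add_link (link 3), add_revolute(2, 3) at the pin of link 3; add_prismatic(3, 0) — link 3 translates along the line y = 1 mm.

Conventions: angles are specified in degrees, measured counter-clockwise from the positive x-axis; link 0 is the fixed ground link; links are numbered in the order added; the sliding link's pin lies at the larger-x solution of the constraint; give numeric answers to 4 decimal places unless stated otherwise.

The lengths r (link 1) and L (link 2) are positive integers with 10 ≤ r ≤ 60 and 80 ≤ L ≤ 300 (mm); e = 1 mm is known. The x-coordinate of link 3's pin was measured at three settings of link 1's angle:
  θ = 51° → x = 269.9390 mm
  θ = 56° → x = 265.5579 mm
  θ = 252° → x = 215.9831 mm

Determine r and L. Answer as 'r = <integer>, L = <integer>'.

constraint per measurement: (x − r cos θ)² + (r sin θ − e)² = L²
subtracting the θ₁ and θ₂ equations cancels the r² and L² terms:
r = (x₁² − x₂²) / (2[(x₁cos θ₁ + e sin θ₁) − (x₂cos θ₂ + e sin θ₂)]) = 54.9993 → r = 55
L² = (x₁ − r cos θ₁)² + (r sin θ₁ − e)² = 57120.9848 → L = 239.0000 → L = 239
check at θ₃=252°: x = 215.9831 (printed 215.9831) ✓

r = 55, L = 239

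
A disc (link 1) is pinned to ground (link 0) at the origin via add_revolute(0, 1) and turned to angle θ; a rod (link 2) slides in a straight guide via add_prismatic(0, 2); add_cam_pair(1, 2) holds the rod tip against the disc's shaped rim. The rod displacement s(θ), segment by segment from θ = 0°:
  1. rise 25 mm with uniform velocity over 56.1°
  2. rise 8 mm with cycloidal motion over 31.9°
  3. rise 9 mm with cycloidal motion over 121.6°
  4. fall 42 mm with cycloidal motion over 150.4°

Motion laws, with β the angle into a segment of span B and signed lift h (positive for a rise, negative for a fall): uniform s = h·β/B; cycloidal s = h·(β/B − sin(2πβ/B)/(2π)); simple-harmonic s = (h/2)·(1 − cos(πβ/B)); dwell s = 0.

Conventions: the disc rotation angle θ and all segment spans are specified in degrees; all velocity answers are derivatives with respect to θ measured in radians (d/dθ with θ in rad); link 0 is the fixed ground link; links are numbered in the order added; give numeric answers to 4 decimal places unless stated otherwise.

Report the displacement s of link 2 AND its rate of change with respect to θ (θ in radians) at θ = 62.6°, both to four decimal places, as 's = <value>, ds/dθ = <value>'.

segment 1 (0° to 56.1°, uniform, h = 25) is passed completely: s = 0.0000 + (25) = 25.0000
θ = 62.6° falls in segment 2 (56.1° to 88°, cycloidal, h = 8): β = 62.6 − 56.1 = 6.5°, B = 31.9°; Δs = 8·(0.2038 − sin(2π·0.2038)/(2π)) = 0.4102; s = 25.0000 + 0.4102 = 25.4102
velocity in seg [56.1°–88°] (cycloidal), θ in radians: β = 6.5° = 0.1134 rad, B = 31.9° = 0.5568 rad; ds/dθ = (h/B)(1 − cos(2πβ/B)) = (8/0.5568)(1 − cos(2π·0.2038)) = 10.252837 mm/rad

s = 25.4102, ds/dθ = 10.2528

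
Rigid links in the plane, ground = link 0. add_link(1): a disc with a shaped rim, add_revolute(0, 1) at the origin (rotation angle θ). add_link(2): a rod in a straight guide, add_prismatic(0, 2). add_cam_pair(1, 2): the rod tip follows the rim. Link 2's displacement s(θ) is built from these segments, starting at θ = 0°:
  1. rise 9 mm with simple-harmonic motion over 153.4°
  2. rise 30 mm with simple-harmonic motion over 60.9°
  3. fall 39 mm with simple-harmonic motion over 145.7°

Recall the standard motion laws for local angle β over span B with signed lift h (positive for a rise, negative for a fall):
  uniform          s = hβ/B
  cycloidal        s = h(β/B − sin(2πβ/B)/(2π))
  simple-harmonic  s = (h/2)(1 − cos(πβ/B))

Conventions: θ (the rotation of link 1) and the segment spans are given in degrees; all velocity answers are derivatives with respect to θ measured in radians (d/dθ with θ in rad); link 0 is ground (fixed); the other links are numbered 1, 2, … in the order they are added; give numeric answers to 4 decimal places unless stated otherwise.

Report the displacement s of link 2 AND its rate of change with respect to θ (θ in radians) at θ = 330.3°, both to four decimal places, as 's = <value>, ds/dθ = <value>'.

segment 1 (0° to 153.4°, simple-harmonic, h = 9) is passed completely: s = 0.0000 + (9) = 9.0000
segment 2 (153.4° to 214.3°, simple-harmonic, h = 30) is passed completely: s = 9.0000 + (30) = 39.0000
θ = 330.3° falls in segment 3 (214.3° to 360°, simple-harmonic, h = -39): β = 330.3 − 214.3 = 116°, B = 145.7°; Δs = -39/2·(1 − cos(π·0.7962)) = -35.1363; s = 39.0000 − 35.1363 = 3.8637
velocity in seg [214.3°–360°] (simple-harmonic), θ in radians: β = 116° = 2.0246 rad, B = 145.7° = 2.5429 rad; ds/dθ = (πh/(2B)) sin(πβ/B) = (π·(-39)/(2·2.5429)) sin(π·0.7962) = -14.394393 mm/rad

s = 3.8637, ds/dθ = -14.3944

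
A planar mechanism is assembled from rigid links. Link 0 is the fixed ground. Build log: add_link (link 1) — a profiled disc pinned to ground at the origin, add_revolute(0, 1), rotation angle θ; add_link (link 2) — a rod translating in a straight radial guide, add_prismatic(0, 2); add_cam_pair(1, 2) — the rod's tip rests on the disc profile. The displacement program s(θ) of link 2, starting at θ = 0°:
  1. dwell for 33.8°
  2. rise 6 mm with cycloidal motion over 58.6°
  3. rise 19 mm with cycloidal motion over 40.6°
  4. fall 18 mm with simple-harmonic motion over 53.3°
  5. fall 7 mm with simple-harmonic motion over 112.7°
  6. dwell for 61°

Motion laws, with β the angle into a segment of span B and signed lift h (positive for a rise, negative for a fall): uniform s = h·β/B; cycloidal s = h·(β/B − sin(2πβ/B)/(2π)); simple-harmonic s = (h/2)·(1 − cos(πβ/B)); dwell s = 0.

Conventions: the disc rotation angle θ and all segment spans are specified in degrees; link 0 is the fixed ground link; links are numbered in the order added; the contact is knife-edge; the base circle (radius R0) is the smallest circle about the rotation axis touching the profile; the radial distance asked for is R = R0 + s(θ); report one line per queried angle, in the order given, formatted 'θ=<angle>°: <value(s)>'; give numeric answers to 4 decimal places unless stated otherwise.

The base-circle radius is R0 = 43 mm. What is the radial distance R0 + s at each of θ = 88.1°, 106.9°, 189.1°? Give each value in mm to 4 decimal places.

seg 1 [0°–33.8°] dwell: s stays 0.0000
seg 2 [33.8°–92.4°] cycloidal, h=6: θ=88.1° here. β=54.3, B=58.6. 6·(0.9266 − sin(2π·0.9266)/(2π)) = 5.9846 → s = 5.9846
seg 2 [33.8°–92.4°] cycloidal, h=6: full span → s += 6 → s = 6.0000
seg 3 [92.4°–133°] cycloidal, h=19: θ=106.9° here. β=14.5, B=40.6. 19·(0.3571 − sin(2π·0.3571)/(2π)) = 4.4215 → s = 10.4215
seg 3 [92.4°–133°] cycloidal, h=19: full span → s += 19 → s = 25.0000
seg 4 [133°–186.3°] simple-harmonic, h=-18: full span → s += -18 → s = 7.0000
seg 5 [186.3°–299°] simple-harmonic, h=-7: θ=189.1° here. β=2.8, B=112.7. -7/2·(1 − cos(π·0.0248)) = -0.0107 → s = 6.9893
θ=88.1°: R = R0 + s = 43 + 5.9846 = 48.9846
θ=106.9°: R = R0 + s = 43 + 10.4215 = 53.4215
θ=189.1°: R = R0 + s = 43 + 6.9893 = 49.9893

θ=88.1°: 48.9846
θ=106.9°: 53.4215
θ=189.1°: 49.9893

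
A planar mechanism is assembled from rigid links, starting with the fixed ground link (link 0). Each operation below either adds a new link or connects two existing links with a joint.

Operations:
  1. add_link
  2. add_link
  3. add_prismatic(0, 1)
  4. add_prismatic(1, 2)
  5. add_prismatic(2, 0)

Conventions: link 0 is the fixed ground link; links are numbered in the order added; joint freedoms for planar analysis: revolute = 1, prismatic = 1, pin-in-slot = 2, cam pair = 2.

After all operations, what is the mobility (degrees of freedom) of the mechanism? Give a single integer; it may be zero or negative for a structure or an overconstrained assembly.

L=1 J1=0 J2=0
add link → L=2 J1=0 J2=0
add link → L=3 J1=0 J2=0
P@0,1 dof=1 J1 → L=3 J1=1 J2=0
P@1,2 dof=1 J1 → L=3 J1=2 J2=0
P@2,0 dof=1 J1 → L=3 J1=3 J2=0
M=3(L−1)−2J1−J2=3·2−2·3−0=0

M = 0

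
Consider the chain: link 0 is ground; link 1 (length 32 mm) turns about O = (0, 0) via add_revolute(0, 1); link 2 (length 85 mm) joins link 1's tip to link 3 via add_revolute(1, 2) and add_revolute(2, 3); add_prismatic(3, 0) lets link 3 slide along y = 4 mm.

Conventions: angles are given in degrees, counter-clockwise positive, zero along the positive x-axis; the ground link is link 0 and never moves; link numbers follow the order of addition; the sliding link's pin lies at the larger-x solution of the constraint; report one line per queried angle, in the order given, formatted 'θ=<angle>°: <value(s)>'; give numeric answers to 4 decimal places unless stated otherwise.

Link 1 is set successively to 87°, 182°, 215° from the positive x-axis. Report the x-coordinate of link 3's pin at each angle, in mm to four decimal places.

geometry: r = 32 mm, L = 85 mm, e = 4 mm
θ=87°: crank pin P = (r cos θ, r sin θ) = (1.674751, 31.956145)
θ=87°: h = r sin θ − e = 31.956145 − 4 = 27.956145
θ=87°: x = r cos θ + √(L² − h²) = 1.674751 + 80.271128 = 81.945878
θ=182°: crank pin P = (r cos θ, r sin θ) = (-31.980506, -1.116784)
θ=182°: h = r sin θ − e = -1.116784 − 4 = -5.116784
θ=182°: x = r cos θ + √(L² − h²) = -31.980506 + 84.845852 = 52.865345
θ=215°: crank pin P = (r cos θ, r sin θ) = (-26.212865, -18.354446)
θ=215°: h = r sin θ − e = -18.354446 − 4 = -22.354446
θ=215°: x = r cos θ + √(L² − h²) = -26.212865 + 82.007797 = 55.794931

θ=87°: 81.9459
θ=182°: 52.8653
θ=215°: 55.7949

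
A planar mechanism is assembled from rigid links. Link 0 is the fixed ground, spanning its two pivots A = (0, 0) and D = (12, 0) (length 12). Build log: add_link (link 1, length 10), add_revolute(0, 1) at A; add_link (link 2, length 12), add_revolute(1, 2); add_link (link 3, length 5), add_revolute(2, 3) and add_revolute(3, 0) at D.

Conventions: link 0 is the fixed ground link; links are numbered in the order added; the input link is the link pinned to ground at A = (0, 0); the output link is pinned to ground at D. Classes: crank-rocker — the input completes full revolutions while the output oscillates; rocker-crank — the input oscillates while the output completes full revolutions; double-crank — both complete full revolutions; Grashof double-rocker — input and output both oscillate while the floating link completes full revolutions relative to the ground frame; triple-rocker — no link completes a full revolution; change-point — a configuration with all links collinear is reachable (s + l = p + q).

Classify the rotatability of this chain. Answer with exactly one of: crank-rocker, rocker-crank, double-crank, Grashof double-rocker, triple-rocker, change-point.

lengths: ground=12, input=10, coupler=12, output=5
sorted: s=5 (shortest), l=12 (longest), p+q=22
s + l = 17 vs p + q = 22
s + l < p + q (Grashof) with shortest = output link → rocker-crank

rocker-crank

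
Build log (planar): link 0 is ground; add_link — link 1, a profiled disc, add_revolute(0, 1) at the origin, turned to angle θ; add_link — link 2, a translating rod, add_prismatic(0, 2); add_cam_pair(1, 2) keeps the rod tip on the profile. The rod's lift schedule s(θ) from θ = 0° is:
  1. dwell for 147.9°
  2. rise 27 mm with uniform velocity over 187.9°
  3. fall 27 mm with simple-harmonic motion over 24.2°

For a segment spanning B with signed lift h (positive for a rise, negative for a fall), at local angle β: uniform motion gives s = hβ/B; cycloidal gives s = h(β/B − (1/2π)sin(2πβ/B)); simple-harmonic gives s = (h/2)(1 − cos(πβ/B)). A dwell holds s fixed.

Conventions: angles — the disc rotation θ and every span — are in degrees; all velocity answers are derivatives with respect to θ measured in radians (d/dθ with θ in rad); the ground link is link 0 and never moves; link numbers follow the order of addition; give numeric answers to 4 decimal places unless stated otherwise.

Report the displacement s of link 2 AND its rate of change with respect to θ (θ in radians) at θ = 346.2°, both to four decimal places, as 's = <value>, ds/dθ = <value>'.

seg 1 [0°–147.9°] dwell: s stays 0.0000
seg 2 [147.9°–335.8°] uniform, h=27: full span → s += 27 → s = 27.0000
seg 3 [335.8°–360°] simple-harmonic, h=-27: θ=346.2° here. β=10.4, B=24.2. -27/2·(1 − cos(π·0.4298)) = -10.5448 → s = 16.4552
velocity in seg [335.8°–360°] (simple-harmonic), θ in radians: β = 10.4° = 0.1815 rad, B = 24.2° = 0.4224 rad; ds/dθ = (πh/(2B)) sin(πβ/B) = (π·(-27)/(2·0.4224)) sin(π·0.4298) = -97.977856 mm/rad

s = 16.4552, ds/dθ = -97.9779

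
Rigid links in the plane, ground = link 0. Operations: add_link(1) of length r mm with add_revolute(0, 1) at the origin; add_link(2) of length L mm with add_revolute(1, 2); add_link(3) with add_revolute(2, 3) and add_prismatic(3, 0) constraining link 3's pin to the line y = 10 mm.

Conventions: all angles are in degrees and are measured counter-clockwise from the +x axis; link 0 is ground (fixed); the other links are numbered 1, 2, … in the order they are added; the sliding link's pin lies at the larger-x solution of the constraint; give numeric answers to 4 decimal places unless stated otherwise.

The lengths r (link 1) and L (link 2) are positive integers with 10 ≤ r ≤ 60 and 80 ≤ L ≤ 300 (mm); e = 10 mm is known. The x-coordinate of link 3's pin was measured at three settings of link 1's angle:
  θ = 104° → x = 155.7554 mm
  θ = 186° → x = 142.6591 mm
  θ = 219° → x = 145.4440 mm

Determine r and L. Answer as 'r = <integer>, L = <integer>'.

constraint per measurement: (x − r cos θ)² + (r sin θ − e)² = L²
subtracting the θ₁ and θ₂ equations cancels the r² and L² terms:
r = (x₁² − x₂²) / (2[(x₁cos θ₁ + e sin θ₁) − (x₂cos θ₂ + e sin θ₂)]) = 17.0000 → r = 17
L² = (x₁ − r cos θ₁)² + (r sin θ₁ − e)² = 25599.9859 → L = 160.0000 → L = 160
check at θ₃=219°: x = 145.4440 (printed 145.4440) ✓

r = 17, L = 160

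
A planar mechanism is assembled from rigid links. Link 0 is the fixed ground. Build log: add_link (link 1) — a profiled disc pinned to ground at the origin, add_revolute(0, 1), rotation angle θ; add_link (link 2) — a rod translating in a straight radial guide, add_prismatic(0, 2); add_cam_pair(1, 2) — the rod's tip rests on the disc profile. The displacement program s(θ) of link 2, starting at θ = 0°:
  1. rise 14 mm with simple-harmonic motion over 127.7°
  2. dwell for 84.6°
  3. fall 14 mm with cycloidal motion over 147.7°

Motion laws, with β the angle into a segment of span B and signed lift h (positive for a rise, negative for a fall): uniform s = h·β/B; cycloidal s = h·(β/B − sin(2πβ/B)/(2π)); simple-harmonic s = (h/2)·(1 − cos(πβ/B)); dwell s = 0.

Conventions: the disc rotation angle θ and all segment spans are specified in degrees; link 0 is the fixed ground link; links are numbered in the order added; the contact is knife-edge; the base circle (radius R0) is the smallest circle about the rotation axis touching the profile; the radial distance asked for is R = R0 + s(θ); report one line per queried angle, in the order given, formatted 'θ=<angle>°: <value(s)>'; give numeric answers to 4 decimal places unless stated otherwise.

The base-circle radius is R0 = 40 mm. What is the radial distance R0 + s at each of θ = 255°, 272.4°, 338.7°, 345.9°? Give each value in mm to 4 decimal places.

seg 1 [0°–127.7°] simple-harmonic, h=14: full span → s += 14 → s = 14.0000
seg 2 [127.7°–212.3°] dwell: s stays 14.0000
seg 3 [212.3°–360°] cycloidal, h=-14: θ=255° here. β=42.7, B=147.7. -14·(0.2891 − sin(2π·0.2891)/(2π)) = -1.8861 → s = 12.1139
seg 3 [212.3°–360°] cycloidal, h=-14: θ=272.4° here. β=60.1, B=147.7. -14·(0.4069 − sin(2π·0.4069)/(2π)) = -4.4664 → s = 9.5336
seg 3 [212.3°–360°] cycloidal, h=-14: θ=338.7° here. β=126.4, B=147.7. -14·(0.8558 − sin(2π·0.8558)/(2π)) = -13.7349 → s = 0.2651
seg 3 [212.3°–360°] cycloidal, h=-14: θ=345.9° here. β=133.6, B=147.7. -14·(0.9045 − sin(2π·0.9045)/(2π)) = -13.9213 → s = 0.0787
θ=255°: R = R0 + s = 40 + 12.1139 = 52.1139
θ=272.4°: R = R0 + s = 40 + 9.5336 = 49.5336
θ=338.7°: R = R0 + s = 40 + 0.2651 = 40.2651
θ=345.9°: R = R0 + s = 40 + 0.0787 = 40.0787

θ=255°: 52.1139
θ=272.4°: 49.5336
θ=338.7°: 40.2651
θ=345.9°: 40.0787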